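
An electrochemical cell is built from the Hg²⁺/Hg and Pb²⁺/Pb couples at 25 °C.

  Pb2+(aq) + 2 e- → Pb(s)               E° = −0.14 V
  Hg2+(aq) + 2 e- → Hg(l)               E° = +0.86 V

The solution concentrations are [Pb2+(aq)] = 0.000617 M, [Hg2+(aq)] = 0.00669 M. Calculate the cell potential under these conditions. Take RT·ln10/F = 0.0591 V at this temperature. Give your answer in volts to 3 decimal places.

+1.031 V

Since E°(Hg²⁺/Hg) > E°(Pb²⁺/Pb), Hg²⁺/Hg serves as the cathode.
E°cell = +0.86 − (−0.14) = +1.00 V, with n = 2 electrons transferred.
For the overall reaction Hg2+(aq) + Pb(s) → Hg(l) + Pb2+(aq), Q = [Pb2+(aq)] / [Hg2+(aq)] = 0.0922, giving log Q = −1.035.
Applying E = E° − (RT ln10/nF)·log Q gives +1.00 − (0.0591/2)(−1.035) = +1.031 V.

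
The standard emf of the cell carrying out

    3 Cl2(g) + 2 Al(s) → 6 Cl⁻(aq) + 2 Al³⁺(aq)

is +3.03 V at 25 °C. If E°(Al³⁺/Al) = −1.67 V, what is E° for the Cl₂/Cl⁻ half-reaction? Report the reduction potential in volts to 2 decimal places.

+1.36 V

In the reaction as written the Cl₂/Cl⁻ couple is reduced (cathode) and Al³⁺/Al is oxidized (anode), so E°cell = E°(Cl₂/Cl⁻) − E°(Al³⁺/Al).
E°(Cl₂/Cl⁻) = E°cell + E°(anode) = +3.03 + (−1.67) = +1.36 V.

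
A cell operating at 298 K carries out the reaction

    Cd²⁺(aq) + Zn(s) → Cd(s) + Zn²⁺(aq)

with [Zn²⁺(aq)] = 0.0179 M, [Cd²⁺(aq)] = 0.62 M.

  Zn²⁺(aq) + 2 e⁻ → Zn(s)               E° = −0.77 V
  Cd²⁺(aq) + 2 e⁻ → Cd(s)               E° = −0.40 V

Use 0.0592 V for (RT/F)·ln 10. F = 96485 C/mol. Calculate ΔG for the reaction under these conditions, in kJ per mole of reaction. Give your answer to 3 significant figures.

E°cell = −0.40 − (−0.77) = +0.37 V; the balanced reaction transfers n = 2 electrons.
Q = [Zn²⁺(aq)] / [Cd²⁺(aq)] = 0.0289, so log Q = −1.540 and E = +0.37 − (0.0592/2)(−1.540) = +0.4156 V.
Then ΔG = −nFE = −2 × 96485 × +0.4156 J/mol = −80.2 kJ/mol.

−80.2 kJ/mol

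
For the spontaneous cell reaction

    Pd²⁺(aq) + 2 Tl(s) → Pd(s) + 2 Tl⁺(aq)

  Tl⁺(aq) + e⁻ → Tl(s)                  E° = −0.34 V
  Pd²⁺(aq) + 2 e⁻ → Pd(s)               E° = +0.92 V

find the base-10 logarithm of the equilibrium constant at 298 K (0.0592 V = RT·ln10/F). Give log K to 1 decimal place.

The Pd²⁺/Pd couple is reduced (cathode); E°cell = +0.92 − (−0.34) = +1.26 V with n = 2.
At equilibrium E = 0, so log K = nE°cell / 0.0592 = (2)(+1.26) / 0.0592 = 42.6.

log K = 42.6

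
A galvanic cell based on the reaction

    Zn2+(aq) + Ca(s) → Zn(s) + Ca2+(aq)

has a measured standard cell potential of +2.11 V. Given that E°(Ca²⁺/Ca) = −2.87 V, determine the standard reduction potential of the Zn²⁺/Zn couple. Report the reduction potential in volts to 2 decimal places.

In the reaction as written the Zn²⁺/Zn couple is reduced (cathode) and Ca²⁺/Ca is oxidized (anode), so E°cell = E°(Zn²⁺/Zn) − E°(Ca²⁺/Ca).
E°(Zn²⁺/Zn) = E°cell + E°(anode) = +2.11 + (−2.87) = −0.76 V.

−0.76 V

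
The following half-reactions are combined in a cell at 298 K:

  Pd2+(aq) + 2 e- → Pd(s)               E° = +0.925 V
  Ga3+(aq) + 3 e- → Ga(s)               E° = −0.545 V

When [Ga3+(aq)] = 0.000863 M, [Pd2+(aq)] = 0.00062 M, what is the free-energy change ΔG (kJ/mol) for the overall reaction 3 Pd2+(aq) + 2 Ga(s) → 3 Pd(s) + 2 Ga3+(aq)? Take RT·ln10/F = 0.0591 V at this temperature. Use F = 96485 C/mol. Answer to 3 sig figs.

The standard cell potential is +0.925 − (−0.545) = +1.470 V, with n = 6 electrons in the balanced equation.
The reaction quotient is [Ga3+(aq)]^2 / [Pd2+(aq)]^3 = 3.12×10^3; by Nernst, E = +1.470 − (0.0591/6)(3.495) = +1.4356 V.
Finally ΔG = −nFE = −(6)(96485 C/mol)(+1.4356 V) = −831 kJ/mol.

−831 kJ/mol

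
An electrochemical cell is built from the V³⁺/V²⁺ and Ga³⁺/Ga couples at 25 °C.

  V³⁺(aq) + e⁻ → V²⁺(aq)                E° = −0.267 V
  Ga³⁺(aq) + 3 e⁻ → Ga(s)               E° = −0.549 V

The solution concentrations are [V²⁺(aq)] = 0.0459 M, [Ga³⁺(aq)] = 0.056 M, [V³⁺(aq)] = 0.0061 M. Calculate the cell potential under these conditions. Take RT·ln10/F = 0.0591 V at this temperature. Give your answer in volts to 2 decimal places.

+0.25 V

V³⁺/V²⁺ is reduced (cathode, E° = −0.267 V) and Ga³⁺/Ga is oxidized (anode).
The standard potential is −0.267 − (−0.549) = +0.282 V and the balanced reaction transfers n = 3 electrons.
The balanced reaction is 3 V³⁺(aq) + Ga(s) → 3 V²⁺(aq) + Ga³⁺(aq), so Q = ([V²⁺(aq)]^3·[Ga³⁺(aq)]) / [V³⁺(aq)]^3 = 23.9 and log Q = 1.378.
By the Nernst equation, E = +0.282 − (0.0591/3)·(1.378) = +0.25 V.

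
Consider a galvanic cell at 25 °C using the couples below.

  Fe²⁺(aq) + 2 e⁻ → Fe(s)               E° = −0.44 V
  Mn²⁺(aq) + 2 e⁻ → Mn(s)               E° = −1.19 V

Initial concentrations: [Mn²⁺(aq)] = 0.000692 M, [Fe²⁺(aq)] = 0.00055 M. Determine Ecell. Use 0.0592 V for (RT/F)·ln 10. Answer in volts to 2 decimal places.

The Fe²⁺/Fe couple has the more positive E°, so it is the cathode; Mn²⁺/Mn is the anode.
E°cell = −0.44 − (−1.19) = +0.75 V, with n = 2 electrons transferred.
Balancing gives Fe²⁺(aq) + Mn(s) → Fe(s) + Mn²⁺(aq); hence Q = [Mn²⁺(aq)] / [Fe²⁺(aq)] = 1.26 (log Q = 0.100).
By the Nernst equation, E = +0.75 − (0.0592/2)·(0.100) = +0.75 V.

+0.75 V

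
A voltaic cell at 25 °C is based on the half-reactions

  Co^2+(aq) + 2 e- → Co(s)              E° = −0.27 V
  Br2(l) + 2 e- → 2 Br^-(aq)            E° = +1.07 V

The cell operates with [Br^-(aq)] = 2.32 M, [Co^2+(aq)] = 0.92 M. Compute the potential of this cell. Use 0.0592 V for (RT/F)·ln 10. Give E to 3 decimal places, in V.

+1.319 V

The Br₂/Br⁻ couple has the more positive E°, so it is the cathode; Co²⁺/Co is the anode.
E°cell = E°cat − E°an = +1.07 − (−0.27) = +1.34 V; n = 2.
For the overall reaction Br2(l) + Co(s) → 2 Br^-(aq) + Co^2+(aq), Q = [Br^-(aq)]^2·[Co^2+(aq)] = 4.95, giving log Q = 0.695.
By the Nernst equation, E = +1.34 − (0.0592/2)·(0.695) = +1.319 V.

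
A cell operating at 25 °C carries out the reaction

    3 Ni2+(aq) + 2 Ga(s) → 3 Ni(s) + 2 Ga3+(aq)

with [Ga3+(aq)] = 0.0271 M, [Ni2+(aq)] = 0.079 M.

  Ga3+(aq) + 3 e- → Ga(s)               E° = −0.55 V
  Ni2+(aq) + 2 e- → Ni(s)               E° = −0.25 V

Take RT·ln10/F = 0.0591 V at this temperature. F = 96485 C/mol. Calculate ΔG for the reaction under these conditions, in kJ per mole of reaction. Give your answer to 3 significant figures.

The standard cell potential is −0.25 − (−0.55) = +0.30 V, with n = 6 electrons in the balanced equation.
Here Q = [Ga3+(aq)]^2 / [Ni2+(aq)]^3 = 1.49 (log Q = 0.173), giving E = +0.30 − (0.0591/6)·(0.173) = +0.2983 V.
Finally ΔG = −nFE = −(6)(96485 C/mol)(+0.2983 V) = −173 kJ/mol.

−173 kJ/mol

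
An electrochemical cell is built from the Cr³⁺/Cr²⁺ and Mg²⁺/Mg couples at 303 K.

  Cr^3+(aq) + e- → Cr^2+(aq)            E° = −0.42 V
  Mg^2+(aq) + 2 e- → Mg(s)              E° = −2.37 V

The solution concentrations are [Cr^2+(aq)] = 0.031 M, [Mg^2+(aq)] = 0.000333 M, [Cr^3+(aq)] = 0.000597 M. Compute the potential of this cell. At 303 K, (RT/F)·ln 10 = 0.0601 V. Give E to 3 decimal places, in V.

+1.951 V

The Cr³⁺/Cr²⁺ couple has the more positive E°, so it is the cathode; Mg²⁺/Mg is the anode.
E°cell = −0.42 − (−2.37) = +1.95 V, with n = 2 electrons transferred.
For the overall reaction 2 Cr^3+(aq) + Mg(s) → 2 Cr^2+(aq) + Mg^2+(aq), Q = ([Cr^2+(aq)]^2·[Mg^2+(aq)]) / [Cr^3+(aq)]^2 = 0.898, giving log Q = −0.047.
By the Nernst equation, E = +1.95 − (0.0601/2)·(−0.047) = +1.951 V.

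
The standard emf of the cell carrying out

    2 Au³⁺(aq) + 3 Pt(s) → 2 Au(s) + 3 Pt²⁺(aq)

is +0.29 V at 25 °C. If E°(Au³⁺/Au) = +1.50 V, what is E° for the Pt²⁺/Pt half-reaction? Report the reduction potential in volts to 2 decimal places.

+1.21 V

In the reaction as written the Au³⁺/Au couple is reduced (cathode) and Pt²⁺/Pt is oxidized (anode), so E°cell = E°(Au³⁺/Au) − E°(Pt²⁺/Pt).
E°(Pt²⁺/Pt) = E°(cathode) − E°cell = +1.50 − (+0.29) = +1.21 V.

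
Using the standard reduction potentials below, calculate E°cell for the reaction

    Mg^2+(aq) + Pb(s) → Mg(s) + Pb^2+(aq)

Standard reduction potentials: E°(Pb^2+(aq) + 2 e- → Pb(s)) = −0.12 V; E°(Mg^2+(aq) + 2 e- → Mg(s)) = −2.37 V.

Mg^2+(aq) gains electrons, so the Mg²⁺/Mg couple is the cathode; the Pb²⁺/Pb couple is the anode.
E°cell = E°(cathode) − E°(anode) = −2.37 − (−0.12) = −2.25 V.

−2.25 V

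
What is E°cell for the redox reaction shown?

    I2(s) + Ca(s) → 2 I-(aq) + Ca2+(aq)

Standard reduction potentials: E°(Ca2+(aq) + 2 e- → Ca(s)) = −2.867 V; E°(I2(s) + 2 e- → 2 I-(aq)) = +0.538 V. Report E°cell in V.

I2(s) gains electrons, so the I₂/I⁻ couple is the cathode; the Ca²⁺/Ca couple is the anode.
E°cell = E°(cathode) − E°(anode) = +0.538 − (−2.867) = +3.405 V.
The positive value indicates the reaction is spontaneous as written.

+3.405 V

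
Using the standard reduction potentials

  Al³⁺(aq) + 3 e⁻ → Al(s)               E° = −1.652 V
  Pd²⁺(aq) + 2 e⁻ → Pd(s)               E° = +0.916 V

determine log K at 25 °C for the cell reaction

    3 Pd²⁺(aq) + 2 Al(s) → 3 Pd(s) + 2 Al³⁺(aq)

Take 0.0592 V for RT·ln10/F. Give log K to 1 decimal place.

The Pd²⁺/Pd couple is reduced (cathode); E°cell = +0.916 − (−1.652) = +2.568 V with n = 6.
At equilibrium E = 0, so log K = nE°cell / 0.0592 = (6)(+2.568) / 0.0592 = 260.3.

log K = 260.3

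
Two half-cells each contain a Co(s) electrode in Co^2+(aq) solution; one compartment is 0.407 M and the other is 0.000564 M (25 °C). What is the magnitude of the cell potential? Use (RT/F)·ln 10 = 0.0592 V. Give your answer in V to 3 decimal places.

For a concentration cell E°cell = 0, since both electrodes use the same couple.
The compartment with the higher Co^2+(aq) concentration (0.407 M) acts as the cathode; ions are reduced there and produced at the dilute (0.000564 M) anode.
With n = 2, Ecell = −(0.0592/2)·log([dilute]/[conc]) = −(0.0592/2)·log(0.000564/0.407) = +0.085 V.

0.085 V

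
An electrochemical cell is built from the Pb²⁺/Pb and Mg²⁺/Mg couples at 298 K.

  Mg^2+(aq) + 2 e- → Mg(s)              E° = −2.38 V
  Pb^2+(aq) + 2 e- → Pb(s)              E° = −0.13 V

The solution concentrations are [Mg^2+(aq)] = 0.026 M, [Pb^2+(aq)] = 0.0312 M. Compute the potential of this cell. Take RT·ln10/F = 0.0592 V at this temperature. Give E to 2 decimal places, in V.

+2.25 V

Since E°(Pb²⁺/Pb) > E°(Mg²⁺/Mg), Pb²⁺/Pb serves as the cathode.
The standard potential is −0.13 − (−2.38) = +2.25 V and the balanced reaction transfers n = 2 electrons.
For the overall reaction Pb^2+(aq) + Mg(s) → Pb(s) + Mg^2+(aq), Q = [Mg^2+(aq)] / [Pb^2+(aq)] = 0.833, giving log Q = −0.079.
By the Nernst equation, E = +2.25 − (0.0592/2)·(−0.079) = +2.25 V.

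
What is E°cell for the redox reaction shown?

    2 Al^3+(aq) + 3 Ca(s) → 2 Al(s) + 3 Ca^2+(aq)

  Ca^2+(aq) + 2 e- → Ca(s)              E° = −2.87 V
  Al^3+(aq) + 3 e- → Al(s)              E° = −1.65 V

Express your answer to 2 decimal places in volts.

Al^3+(aq) gains electrons, so the Al³⁺/Al couple is the cathode; the Ca²⁺/Ca couple is the anode.
E°cell = E°(cathode) − E°(anode) = −1.65 − (−2.87) = +1.22 V.

+1.22 V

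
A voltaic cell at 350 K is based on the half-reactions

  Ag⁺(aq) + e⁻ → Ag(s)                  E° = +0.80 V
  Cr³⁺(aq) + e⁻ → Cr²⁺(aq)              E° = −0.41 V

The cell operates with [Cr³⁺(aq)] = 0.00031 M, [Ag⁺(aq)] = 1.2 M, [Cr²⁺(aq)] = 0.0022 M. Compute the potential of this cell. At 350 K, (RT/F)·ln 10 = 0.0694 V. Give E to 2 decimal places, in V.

+1.27 V

Ag⁺/Ag is reduced (cathode, E° = +0.80 V) and Cr³⁺/Cr²⁺ is oxidized (anode).
E°cell = +0.80 − (−0.41) = +1.21 V, with n = 1 electron transferred.
Balancing gives Ag⁺(aq) + Cr²⁺(aq) → Ag(s) + Cr³⁺(aq); hence Q = [Cr³⁺(aq)] / ([Ag⁺(aq)]·[Cr²⁺(aq)]) = 0.117 (log Q = −0.930).
E = E° − (0.0694/n)·log Q = +1.21 − (0.0694/1)(−0.930) = +1.27 V.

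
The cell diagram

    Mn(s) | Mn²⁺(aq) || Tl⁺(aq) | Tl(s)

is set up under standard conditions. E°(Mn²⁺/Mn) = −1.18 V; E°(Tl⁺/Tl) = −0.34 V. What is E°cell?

+0.84 V

By convention the left-hand electrode in cell notation is the anode (oxidation) and the right-hand electrode is the cathode (reduction).
E°cell = E°(right) − E°(left) = −0.34 − (−1.18) = +0.84 V.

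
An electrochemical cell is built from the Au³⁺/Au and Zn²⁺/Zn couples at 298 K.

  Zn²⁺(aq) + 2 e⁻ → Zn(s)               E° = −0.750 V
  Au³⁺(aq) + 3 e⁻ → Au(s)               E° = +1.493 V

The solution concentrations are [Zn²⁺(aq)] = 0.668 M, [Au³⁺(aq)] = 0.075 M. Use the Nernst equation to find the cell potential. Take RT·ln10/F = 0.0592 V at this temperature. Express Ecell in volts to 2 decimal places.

Au³⁺/Au is reduced (cathode, E° = +1.493 V) and Zn²⁺/Zn is oxidized (anode).
E°cell = E°cat − E°an = +1.493 − (−0.750) = +2.243 V; n = 6.
For the overall reaction 2 Au³⁺(aq) + 3 Zn(s) → 2 Au(s) + 3 Zn²⁺(aq), Q = [Zn²⁺(aq)]^3 / [Au³⁺(aq)]^2 = 53, giving log Q = 1.724.
E = E° − (0.0592/n)·log Q = +2.243 − (0.0592/6)(1.724) = +2.23 V.

+2.23 V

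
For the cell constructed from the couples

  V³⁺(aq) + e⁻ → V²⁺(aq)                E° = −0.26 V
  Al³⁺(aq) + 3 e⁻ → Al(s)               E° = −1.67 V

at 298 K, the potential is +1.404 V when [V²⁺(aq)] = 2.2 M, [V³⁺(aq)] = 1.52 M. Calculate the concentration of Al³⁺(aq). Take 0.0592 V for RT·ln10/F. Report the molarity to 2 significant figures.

0.66 M

V³⁺/V²⁺ is the cathode (higher E°); E°cell = −0.26 − (−1.67) = +1.41 V with n = 3.
Since E = E° − (0.0592/n)·log Q, log Q = n(E° − E)/0.0592 = 0.304.
For 3 V³⁺(aq) + Al(s) → 3 V²⁺(aq) + Al³⁺(aq), the reaction quotient is Q = ([V²⁺(aq)]^3·[Al³⁺(aq)]) / [V³⁺(aq)]^3.
Substituting the known concentrations and solving, log [Al³⁺(aq)] = −0.178 and [Al³⁺(aq)] = 0.66 M.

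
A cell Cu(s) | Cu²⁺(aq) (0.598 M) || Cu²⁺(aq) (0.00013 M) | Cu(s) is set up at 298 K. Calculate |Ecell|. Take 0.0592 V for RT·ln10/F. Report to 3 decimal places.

For a concentration cell E°cell = 0, since both electrodes use the same couple.
The compartment with the higher Cu²⁺(aq) concentration (0.598 M) acts as the cathode; ions are reduced there and produced at the dilute (0.00013 M) anode.
With n = 2, Ecell = −(0.0592/2)·log([dilute]/[conc]) = −(0.0592/2)·log(0.00013/0.598) = +0.108 V.

0.108 V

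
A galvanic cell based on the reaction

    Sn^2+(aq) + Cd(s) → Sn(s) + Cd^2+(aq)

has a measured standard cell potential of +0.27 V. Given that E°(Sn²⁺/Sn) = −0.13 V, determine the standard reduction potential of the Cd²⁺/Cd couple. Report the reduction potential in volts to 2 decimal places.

In the reaction as written the Sn²⁺/Sn couple is reduced (cathode) and Cd²⁺/Cd is oxidized (anode), so E°cell = E°(Sn²⁺/Sn) − E°(Cd²⁺/Cd).
E°(Cd²⁺/Cd) = E°(cathode) − E°cell = −0.13 − (+0.27) = −0.40 V.

−0.40 V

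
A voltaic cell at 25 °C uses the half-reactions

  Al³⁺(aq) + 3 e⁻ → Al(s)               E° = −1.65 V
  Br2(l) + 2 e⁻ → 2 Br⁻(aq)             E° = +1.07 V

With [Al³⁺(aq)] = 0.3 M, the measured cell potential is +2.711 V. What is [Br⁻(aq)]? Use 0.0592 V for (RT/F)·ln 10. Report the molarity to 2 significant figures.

With Br₂/Br⁻ at the cathode and Al³⁺/Al at the anode, E°cell = +1.07 − (−1.65) = +2.72 V (n = 6).
Rearranging E = E° − (0.0592/n)·log Q gives log Q = 6(+2.72 − (+2.711))/0.0592 = 0.912.
Balancing electrons gives 3 Br2(l) + 2 Al(s) → 6 Br⁻(aq) + 2 Al³⁺(aq); thus Q = [Br⁻(aq)]^6·[Al³⁺(aq)]^2.
Solving for the unknown gives log [Br⁻(aq)] = 0.326, so [Br⁻(aq)] ≈ 2.1 M.

2.1 M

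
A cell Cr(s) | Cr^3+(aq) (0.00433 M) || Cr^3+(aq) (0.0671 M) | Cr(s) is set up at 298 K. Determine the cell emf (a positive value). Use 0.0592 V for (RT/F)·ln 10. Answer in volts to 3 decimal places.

0.023 V

For a concentration cell E°cell = 0, since both electrodes use the same couple.
The compartment with the higher Cr^3+(aq) concentration (0.0671 M) acts as the cathode; ions are reduced there and produced at the dilute (0.00433 M) anode.
With n = 3, Ecell = −(0.0592/3)·log([dilute]/[conc]) = −(0.0592/3)·log(0.00433/0.0671) = +0.023 V.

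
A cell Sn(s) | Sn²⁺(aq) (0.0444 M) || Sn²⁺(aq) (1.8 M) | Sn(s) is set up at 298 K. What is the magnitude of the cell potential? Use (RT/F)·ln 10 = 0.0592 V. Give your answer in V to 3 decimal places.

0.048 V

For a concentration cell E°cell = 0, since both electrodes use the same couple.
The compartment with the higher Sn²⁺(aq) concentration (1.8 M) acts as the cathode; ions are reduced there and produced at the dilute (0.0444 M) anode.
With n = 2, Ecell = −(0.0592/2)·log([dilute]/[conc]) = −(0.0592/2)·log(0.0444/1.8) = +0.048 V.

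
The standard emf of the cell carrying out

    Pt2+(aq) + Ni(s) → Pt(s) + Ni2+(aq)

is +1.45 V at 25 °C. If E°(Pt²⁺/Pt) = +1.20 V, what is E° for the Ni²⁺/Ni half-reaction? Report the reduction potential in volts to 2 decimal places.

In the reaction as written the Pt²⁺/Pt couple is reduced (cathode) and Ni²⁺/Ni is oxidized (anode), so E°cell = E°(Pt²⁺/Pt) − E°(Ni²⁺/Ni).
E°(Ni²⁺/Ni) = E°(cathode) − E°cell = +1.20 − (+1.45) = −0.25 V.

−0.25 V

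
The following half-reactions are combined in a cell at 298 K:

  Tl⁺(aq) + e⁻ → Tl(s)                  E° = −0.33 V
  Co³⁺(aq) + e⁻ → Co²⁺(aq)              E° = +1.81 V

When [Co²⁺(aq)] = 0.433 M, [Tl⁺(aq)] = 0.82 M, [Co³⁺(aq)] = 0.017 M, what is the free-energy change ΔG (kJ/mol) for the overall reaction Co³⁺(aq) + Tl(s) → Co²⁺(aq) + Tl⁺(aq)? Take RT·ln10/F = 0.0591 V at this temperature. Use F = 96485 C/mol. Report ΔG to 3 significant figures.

−199 kJ/mol

The standard cell potential is +1.81 − (−0.33) = +2.14 V, with n = 1 electron in the balanced equation.
The reaction quotient is ([Co²⁺(aq)]·[Tl⁺(aq)]) / [Co³⁺(aq)] = 20.9; by Nernst, E = +2.14 − (0.0591/1)(1.320) = +2.0620 V.
Then ΔG = −nFE = −1 × 96485 × +2.0620 J/mol = −199 kJ/mol.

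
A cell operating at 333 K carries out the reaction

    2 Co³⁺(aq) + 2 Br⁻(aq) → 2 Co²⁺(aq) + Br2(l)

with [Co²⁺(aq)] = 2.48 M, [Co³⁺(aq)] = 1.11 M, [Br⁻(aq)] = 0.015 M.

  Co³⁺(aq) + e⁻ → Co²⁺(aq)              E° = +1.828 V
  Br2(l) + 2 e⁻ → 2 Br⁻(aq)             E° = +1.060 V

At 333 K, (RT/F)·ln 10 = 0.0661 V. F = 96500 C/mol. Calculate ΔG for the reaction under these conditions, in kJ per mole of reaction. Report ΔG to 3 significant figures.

The standard cell potential is +1.828 − (+1.060) = +0.768 V, with n = 2 electrons in the balanced equation.
Here Q = [Co²⁺(aq)]^2 / ([Co³⁺(aq)]^2·[Br⁻(aq)]^2) = 2.22×10^4 (log Q = 4.346), giving E = +0.768 − (0.0661/2)·(4.346) = +0.6244 V.
ΔG = −nFE = −(2)(96500)(+0.6244) J/mol = −121 kJ/mol.

−121 kJ/mol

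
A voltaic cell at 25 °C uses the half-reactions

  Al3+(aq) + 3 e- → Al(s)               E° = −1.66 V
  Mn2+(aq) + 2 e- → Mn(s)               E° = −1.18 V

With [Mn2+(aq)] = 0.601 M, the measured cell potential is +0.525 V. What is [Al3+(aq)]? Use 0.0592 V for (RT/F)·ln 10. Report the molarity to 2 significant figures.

0.0024 M

With Mn²⁺/Mn at the cathode and Al³⁺/Al at the anode, E°cell = −1.18 − (−1.66) = +0.48 V (n = 6).
From the Nernst equation, log Q = n(E° − E)/0.0592 = 6·(+0.48 − (+0.525))/0.0592 = −4.561.
Balancing electrons gives 3 Mn2+(aq) + 2 Al(s) → 3 Mn(s) + 2 Al3+(aq); thus Q = [Al3+(aq)]^2 / [Mn2+(aq)]^3.
Isolating [Al3+(aq)] in Q = 10^{−4.561} yields log [Al3+(aq)] = −2.612, i.e. 0.0024 M.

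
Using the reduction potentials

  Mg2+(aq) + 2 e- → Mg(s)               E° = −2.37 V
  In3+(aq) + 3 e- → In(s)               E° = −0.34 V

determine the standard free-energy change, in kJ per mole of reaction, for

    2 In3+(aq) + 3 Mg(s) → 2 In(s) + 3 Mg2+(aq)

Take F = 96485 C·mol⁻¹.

−1175 kJ/mol

In the reaction as written In3+(aq) is reduced, so the In³⁺/In couple is the cathode and Mg²⁺/Mg is the anode.
E°cell = −0.34 − (−2.37) = +2.03 V; balancing electrons gives n = 6.
ΔG° = −nFE°cell = −(6)(96485)(+2.03) J/mol = −1175 kJ/mol.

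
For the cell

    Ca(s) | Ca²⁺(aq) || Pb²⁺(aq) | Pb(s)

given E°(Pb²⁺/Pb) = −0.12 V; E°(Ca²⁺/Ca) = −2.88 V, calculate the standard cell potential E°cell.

+2.76 V

By convention the left-hand electrode in cell notation is the anode (oxidation) and the right-hand electrode is the cathode (reduction).
E°cell = E°(right) − E°(left) = −0.12 − (−2.88) = +2.76 V.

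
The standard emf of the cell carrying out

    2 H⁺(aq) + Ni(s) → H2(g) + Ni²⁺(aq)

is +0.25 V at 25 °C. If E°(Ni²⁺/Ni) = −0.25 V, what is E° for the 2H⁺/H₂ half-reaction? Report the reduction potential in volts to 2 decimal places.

+0.00 V

In the reaction as written the 2H⁺/H₂ couple is reduced (cathode) and Ni²⁺/Ni is oxidized (anode), so E°cell = E°(2H⁺/H₂) − E°(Ni²⁺/Ni).
E°(2H⁺/H₂) = E°cell + E°(anode) = +0.25 + (−0.25) = +0.00 V.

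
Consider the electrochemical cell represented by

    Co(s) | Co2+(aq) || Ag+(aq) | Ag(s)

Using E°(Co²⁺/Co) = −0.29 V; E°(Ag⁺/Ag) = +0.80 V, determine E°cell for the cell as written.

+1.09 V

By convention the left-hand electrode in cell notation is the anode (oxidation) and the right-hand electrode is the cathode (reduction).
E°cell = E°(right) − E°(left) = +0.80 − (−0.29) = +1.09 V.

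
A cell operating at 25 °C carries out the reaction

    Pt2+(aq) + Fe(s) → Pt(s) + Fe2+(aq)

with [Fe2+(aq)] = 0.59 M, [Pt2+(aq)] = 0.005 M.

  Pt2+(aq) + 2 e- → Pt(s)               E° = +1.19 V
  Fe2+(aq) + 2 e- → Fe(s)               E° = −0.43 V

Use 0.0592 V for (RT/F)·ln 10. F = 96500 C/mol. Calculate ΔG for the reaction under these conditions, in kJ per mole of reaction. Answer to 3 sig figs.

−301 kJ/mol

The standard cell potential is +1.19 − (−0.43) = +1.62 V, with n = 2 electrons in the balanced equation.
Q = [Fe2+(aq)] / [Pt2+(aq)] = 118, so log Q = 2.072 and E = +1.62 − (0.0592/2)(2.072) = +1.5587 V.
ΔG = −nFE = −(2)(96500)(+1.5587) J/mol = −301 kJ/mol.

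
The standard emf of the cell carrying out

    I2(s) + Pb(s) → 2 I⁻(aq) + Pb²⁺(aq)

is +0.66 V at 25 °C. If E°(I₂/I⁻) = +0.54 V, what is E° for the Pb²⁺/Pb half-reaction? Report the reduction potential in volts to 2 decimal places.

−0.12 V

In the reaction as written the I₂/I⁻ couple is reduced (cathode) and Pb²⁺/Pb is oxidized (anode), so E°cell = E°(I₂/I⁻) − E°(Pb²⁺/Pb).
E°(Pb²⁺/Pb) = E°(cathode) − E°cell = +0.54 − (+0.66) = −0.12 V.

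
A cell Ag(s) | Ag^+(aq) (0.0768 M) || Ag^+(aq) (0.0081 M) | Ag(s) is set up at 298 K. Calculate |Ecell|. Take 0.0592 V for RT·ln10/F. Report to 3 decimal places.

0.058 V

For a concentration cell E°cell = 0, since both electrodes use the same couple.
The compartment with the higher Ag^+(aq) concentration (0.0768 M) acts as the cathode; ions are reduced there and produced at the dilute (0.0081 M) anode.
With n = 1, Ecell = −(0.0592/1)·log([dilute]/[conc]) = −(0.0592/1)·log(0.0081/0.0768) = +0.058 V.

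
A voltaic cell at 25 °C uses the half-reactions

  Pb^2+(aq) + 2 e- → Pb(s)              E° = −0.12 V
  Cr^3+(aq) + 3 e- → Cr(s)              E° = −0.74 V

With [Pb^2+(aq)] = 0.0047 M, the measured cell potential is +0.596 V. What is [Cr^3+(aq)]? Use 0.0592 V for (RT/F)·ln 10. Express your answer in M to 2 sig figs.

0.0053 M

With Pb²⁺/Pb at the cathode and Cr³⁺/Cr at the anode, E°cell = −0.12 − (−0.74) = +0.62 V (n = 6).
From the Nernst equation, log Q = n(E° − E)/0.0592 = 6·(+0.62 − (+0.596))/0.0592 = 2.432.
The balanced reaction is 3 Pb^2+(aq) + 2 Cr(s) → 3 Pb(s) + 2 Cr^3+(aq), so Q = [Cr^3+(aq)]^2 / [Pb^2+(aq)]^3.
Substituting the known concentrations and solving, log [Cr^3+(aq)] = −2.276 and [Cr^3+(aq)] = 0.0053 M.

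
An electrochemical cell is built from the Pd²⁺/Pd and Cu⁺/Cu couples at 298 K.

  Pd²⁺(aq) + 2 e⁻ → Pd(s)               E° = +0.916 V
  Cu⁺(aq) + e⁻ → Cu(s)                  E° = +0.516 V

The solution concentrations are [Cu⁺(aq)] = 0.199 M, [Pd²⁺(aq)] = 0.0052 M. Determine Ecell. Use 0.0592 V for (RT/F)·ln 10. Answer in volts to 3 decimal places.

+0.374 V

Pd²⁺/Pd is reduced (cathode, E° = +0.916 V) and Cu⁺/Cu is oxidized (anode).
The standard potential is +0.916 − (+0.516) = +0.400 V and the balanced reaction transfers n = 2 electrons.
The balanced reaction is Pd²⁺(aq) + 2 Cu(s) → Pd(s) + 2 Cu⁺(aq), so Q = [Cu⁺(aq)]^2 / [Pd²⁺(aq)] = 7.62 and log Q = 0.882.
E = E° − (0.0592/n)·log Q = +0.400 − (0.0592/2)(0.882) = +0.374 V.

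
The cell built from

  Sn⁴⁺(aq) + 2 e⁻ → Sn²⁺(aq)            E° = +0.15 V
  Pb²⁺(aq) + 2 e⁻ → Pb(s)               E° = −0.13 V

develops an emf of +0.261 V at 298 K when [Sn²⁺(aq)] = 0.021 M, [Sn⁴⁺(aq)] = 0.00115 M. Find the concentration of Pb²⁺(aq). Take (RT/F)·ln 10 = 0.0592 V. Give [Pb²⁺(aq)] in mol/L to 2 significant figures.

0.24 M

The Sn⁴⁺/Sn²⁺ couple has the larger reduction potential, so it is the cathode: E°cell = +0.15 − (−0.13) = +0.28 V and n = 2.
Rearranging E = E° − (0.0592/n)·log Q gives log Q = 2(+0.28 − (+0.261))/0.0592 = 0.642.
The balanced reaction is Sn⁴⁺(aq) + Pb(s) → Sn²⁺(aq) + Pb²⁺(aq), so Q = ([Sn²⁺(aq)]·[Pb²⁺(aq)]) / [Sn⁴⁺(aq)].
Solving for the unknown gives log [Pb²⁺(aq)] = −0.620, so [Pb²⁺(aq)] ≈ 0.24 M.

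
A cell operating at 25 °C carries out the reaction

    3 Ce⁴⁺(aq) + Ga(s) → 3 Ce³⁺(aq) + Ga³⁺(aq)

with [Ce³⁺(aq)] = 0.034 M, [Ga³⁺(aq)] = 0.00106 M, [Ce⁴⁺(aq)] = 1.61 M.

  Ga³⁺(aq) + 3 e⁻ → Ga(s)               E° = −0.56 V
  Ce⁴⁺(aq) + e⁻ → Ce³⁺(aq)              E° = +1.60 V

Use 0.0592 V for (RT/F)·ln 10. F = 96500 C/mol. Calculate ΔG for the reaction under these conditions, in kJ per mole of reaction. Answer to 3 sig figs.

With Ce⁴⁺/Ce³⁺ reduced at the cathode, E°cell = +1.60 − (−0.56) = +2.16 V and n = 3.
Here Q = ([Ce³⁺(aq)]^3·[Ga³⁺(aq)]) / [Ce⁴⁺(aq)]^3 = 9.98×10^−9 (log Q = −8.001), giving E = +2.16 − (0.0592/3)·(−8.001) = +2.3179 V.
Then ΔG = −nFE = −3 × 96500 × +2.3179 J/mol = −671 kJ/mol.

−671 kJ/mol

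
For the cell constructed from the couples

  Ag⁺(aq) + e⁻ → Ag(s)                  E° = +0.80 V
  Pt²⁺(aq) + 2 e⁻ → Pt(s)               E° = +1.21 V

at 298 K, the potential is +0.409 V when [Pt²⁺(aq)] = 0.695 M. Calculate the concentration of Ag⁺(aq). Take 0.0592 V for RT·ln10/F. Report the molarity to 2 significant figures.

The Pt²⁺/Pt couple has the larger reduction potential, so it is the cathode: E°cell = +1.21 − (+0.80) = +0.41 V and n = 2.
From the Nernst equation, log Q = n(E° − E)/0.0592 = 2·(+0.41 − (+0.409))/0.0592 = 0.034.
For Pt²⁺(aq) + 2 Ag(s) → Pt(s) + 2 Ag⁺(aq), the reaction quotient is Q = [Ag⁺(aq)]^2 / [Pt²⁺(aq)].
Substituting the known concentrations and solving, log [Ag⁺(aq)] = −0.062 and [Ag⁺(aq)] = 0.87 M.

0.87 M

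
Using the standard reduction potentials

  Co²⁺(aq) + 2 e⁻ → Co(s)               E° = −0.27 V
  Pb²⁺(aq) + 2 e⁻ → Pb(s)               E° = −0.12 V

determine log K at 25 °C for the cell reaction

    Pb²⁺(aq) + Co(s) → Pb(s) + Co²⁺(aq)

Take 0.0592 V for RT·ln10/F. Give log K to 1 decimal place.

log K = 5.1

The Pb²⁺/Pb couple is reduced (cathode); E°cell = −0.12 − (−0.27) = +0.15 V with n = 2.
At equilibrium E = 0, so log K = nE°cell / 0.0592 = (2)(+0.15) / 0.0592 = 5.1.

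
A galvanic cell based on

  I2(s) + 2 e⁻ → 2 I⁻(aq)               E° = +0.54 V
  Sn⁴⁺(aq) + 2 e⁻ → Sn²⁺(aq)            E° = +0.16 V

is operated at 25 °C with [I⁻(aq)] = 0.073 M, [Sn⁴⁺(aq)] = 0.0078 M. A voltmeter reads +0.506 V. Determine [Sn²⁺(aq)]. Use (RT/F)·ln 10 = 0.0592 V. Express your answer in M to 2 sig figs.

With I₂/I⁻ at the cathode and Sn⁴⁺/Sn²⁺ at the anode, E°cell = +0.54 − (+0.16) = +0.38 V (n = 2).
From the Nernst equation, log Q = n(E° − E)/0.0592 = 2·(+0.38 − (+0.506))/0.0592 = −4.257.
Balancing electrons gives I2(s) + Sn²⁺(aq) → 2 I⁻(aq) + Sn⁴⁺(aq); thus Q = ([I⁻(aq)]^2·[Sn⁴⁺(aq)]) / [Sn²⁺(aq)].
Solving for the unknown gives log [Sn²⁺(aq)] = −0.124, so [Sn²⁺(aq)] ≈ 0.75 M.

0.75 M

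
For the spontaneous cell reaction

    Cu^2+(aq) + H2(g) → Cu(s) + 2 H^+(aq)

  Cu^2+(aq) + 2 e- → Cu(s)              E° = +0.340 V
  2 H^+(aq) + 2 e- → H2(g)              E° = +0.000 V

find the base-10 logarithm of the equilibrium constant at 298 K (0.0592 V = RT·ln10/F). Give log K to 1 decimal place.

log K = 11.5

The Cu²⁺/Cu couple is reduced (cathode); E°cell = +0.340 − (+0.000) = +0.340 V with n = 2.
At equilibrium E = 0, so log K = nE°cell / 0.0592 = (2)(+0.340) / 0.0592 = 11.5.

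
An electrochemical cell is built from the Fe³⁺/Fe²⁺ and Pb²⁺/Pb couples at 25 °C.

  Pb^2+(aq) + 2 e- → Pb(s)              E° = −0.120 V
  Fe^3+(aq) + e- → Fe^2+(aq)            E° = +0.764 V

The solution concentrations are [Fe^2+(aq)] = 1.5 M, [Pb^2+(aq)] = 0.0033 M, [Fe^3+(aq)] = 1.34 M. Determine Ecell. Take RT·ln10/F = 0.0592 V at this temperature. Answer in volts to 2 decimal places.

+0.95 V

The Fe³⁺/Fe²⁺ couple has the more positive E°, so it is the cathode; Pb²⁺/Pb is the anode.
The standard potential is +0.764 − (−0.120) = +0.884 V and the balanced reaction transfers n = 2 electrons.
Balancing gives 2 Fe^3+(aq) + Pb(s) → 2 Fe^2+(aq) + Pb^2+(aq); hence Q = ([Fe^2+(aq)]^2·[Pb^2+(aq)]) / [Fe^3+(aq)]^2 = 0.00414 (log Q = −2.384).
E = E° − (0.0592/n)·log Q = +0.884 − (0.0592/2)(−2.384) = +0.95 V.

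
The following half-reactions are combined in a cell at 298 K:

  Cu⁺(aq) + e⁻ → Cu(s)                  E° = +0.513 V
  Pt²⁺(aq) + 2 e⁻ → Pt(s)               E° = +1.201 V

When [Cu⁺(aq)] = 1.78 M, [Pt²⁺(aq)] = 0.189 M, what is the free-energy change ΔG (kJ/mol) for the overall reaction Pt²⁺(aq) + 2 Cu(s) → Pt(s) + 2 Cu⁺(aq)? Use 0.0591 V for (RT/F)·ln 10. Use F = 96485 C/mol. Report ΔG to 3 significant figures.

−126 kJ/mol

With Pt²⁺/Pt reduced at the cathode, E°cell = +1.201 − (+0.513) = +0.688 V and n = 2.
Q = [Cu⁺(aq)]^2 / [Pt²⁺(aq)] = 16.8, so log Q = 1.224 and E = +0.688 − (0.0591/2)(1.224) = +0.6518 V.
Finally ΔG = −nFE = −(2)(96485 C/mol)(+0.6518 V) = −126 kJ/mol.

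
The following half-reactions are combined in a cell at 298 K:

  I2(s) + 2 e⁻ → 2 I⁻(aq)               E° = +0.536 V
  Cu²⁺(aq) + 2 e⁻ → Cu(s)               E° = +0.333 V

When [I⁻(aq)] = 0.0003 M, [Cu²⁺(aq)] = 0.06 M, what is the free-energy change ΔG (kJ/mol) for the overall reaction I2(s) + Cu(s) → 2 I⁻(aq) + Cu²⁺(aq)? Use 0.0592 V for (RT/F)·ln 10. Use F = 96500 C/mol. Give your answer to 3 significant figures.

E°cell = +0.536 − (+0.333) = +0.203 V; the balanced reaction transfers n = 2 electrons.
Here Q = [I⁻(aq)]^2·[Cu²⁺(aq)] = 5.4×10^−9 (log Q = −8.268), giving E = +0.203 − (0.0592/2)·(−8.268) = +0.4477 V.
Then ΔG = −nFE = −2 × 96500 × +0.4477 J/mol = −86.4 kJ/mol.

−86.4 kJ/mol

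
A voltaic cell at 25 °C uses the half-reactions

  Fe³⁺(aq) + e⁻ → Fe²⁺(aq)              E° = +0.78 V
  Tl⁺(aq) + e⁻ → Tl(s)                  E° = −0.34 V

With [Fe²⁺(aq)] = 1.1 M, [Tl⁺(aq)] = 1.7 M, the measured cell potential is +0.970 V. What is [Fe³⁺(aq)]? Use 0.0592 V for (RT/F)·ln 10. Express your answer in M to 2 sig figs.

0.0055 M

Fe³⁺/Fe²⁺ is the cathode (higher E°); E°cell = +0.78 − (−0.34) = +1.12 V with n = 1.
Rearranging E = E° − (0.0592/n)·log Q gives log Q = 1(+1.12 − (+0.970))/0.0592 = 2.534.
For Fe³⁺(aq) + Tl(s) → Fe²⁺(aq) + Tl⁺(aq), the reaction quotient is Q = ([Fe²⁺(aq)]·[Tl⁺(aq)]) / [Fe³⁺(aq)].
Substituting the known concentrations and solving, log [Fe³⁺(aq)] = −2.262 and [Fe³⁺(aq)] = 0.0055 M.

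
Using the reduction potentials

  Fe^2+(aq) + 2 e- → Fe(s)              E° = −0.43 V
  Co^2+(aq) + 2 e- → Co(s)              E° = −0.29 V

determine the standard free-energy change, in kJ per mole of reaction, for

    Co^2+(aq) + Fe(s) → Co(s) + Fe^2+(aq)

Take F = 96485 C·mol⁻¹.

−27.0 kJ/mol

In the reaction as written Co^2+(aq) is reduced, so the Co²⁺/Co couple is the cathode and Fe²⁺/Fe is the anode.
E°cell = −0.29 − (−0.43) = +0.14 V; balancing electrons gives n = 2.
ΔG° = −nFE°cell = −(2)(96485)(+0.14) J/mol = −27.0 kJ/mol.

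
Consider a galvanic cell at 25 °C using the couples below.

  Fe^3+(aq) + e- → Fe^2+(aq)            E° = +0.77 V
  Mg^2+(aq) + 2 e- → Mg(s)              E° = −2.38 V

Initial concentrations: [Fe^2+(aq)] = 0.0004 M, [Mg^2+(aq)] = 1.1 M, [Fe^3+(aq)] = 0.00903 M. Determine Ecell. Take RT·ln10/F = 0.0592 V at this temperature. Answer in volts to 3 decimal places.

+3.229 V

Fe³⁺/Fe²⁺ is reduced (cathode, E° = +0.77 V) and Mg²⁺/Mg is oxidized (anode).
E°cell = E°cat − E°an = +0.77 − (−2.38) = +3.15 V; n = 2.
For the overall reaction 2 Fe^3+(aq) + Mg(s) → 2 Fe^2+(aq) + Mg^2+(aq), Q = ([Fe^2+(aq)]^2·[Mg^2+(aq)]) / [Fe^3+(aq)]^2 = 0.00216, giving log Q = −2.666.
E = E° − (0.0592/n)·log Q = +3.15 − (0.0592/2)(−2.666) = +3.229 V.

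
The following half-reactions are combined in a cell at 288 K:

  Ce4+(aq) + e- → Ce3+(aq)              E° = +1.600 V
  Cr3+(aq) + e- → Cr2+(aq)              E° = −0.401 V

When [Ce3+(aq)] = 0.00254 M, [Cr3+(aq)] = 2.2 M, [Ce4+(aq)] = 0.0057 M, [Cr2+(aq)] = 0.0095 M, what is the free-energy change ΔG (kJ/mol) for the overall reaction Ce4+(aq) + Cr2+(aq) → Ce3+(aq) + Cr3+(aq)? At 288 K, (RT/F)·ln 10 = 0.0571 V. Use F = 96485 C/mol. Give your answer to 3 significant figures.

−182 kJ/mol

The standard cell potential is +1.600 − (−0.401) = +2.001 V, with n = 1 electron in the balanced equation.
Q = ([Ce3+(aq)]·[Cr3+(aq)]) / ([Ce4+(aq)]·[Cr2+(aq)]) = 103, so log Q = 2.014 and E = +2.001 − (0.0571/1)(2.014) = +1.8860 V.
Then ΔG = −nFE = −1 × 96485 × +1.8860 J/mol = −182 kJ/mol.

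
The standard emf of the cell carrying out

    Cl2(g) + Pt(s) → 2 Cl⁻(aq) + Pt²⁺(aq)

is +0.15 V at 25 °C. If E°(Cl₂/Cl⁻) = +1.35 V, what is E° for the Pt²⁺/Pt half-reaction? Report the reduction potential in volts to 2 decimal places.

In the reaction as written the Cl₂/Cl⁻ couple is reduced (cathode) and Pt²⁺/Pt is oxidized (anode), so E°cell = E°(Cl₂/Cl⁻) − E°(Pt²⁺/Pt).
E°(Pt²⁺/Pt) = E°(cathode) − E°cell = +1.35 − (+0.15) = +1.20 V.

+1.20 V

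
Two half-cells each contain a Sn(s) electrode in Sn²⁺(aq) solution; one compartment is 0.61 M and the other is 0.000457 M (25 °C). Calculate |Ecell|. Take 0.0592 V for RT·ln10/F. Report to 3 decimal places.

0.093 V

For a concentration cell E°cell = 0, since both electrodes use the same couple.
The compartment with the higher Sn²⁺(aq) concentration (0.61 M) acts as the cathode; ions are reduced there and produced at the dilute (0.000457 M) anode.
With n = 2, Ecell = −(0.0592/2)·log([dilute]/[conc]) = −(0.0592/2)·log(0.000457/0.61) = +0.093 V.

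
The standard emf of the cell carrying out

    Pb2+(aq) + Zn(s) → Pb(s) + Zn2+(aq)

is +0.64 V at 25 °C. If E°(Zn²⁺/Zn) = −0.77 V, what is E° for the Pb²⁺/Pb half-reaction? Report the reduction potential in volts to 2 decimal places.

In the reaction as written the Pb²⁺/Pb couple is reduced (cathode) and Zn²⁺/Zn is oxidized (anode), so E°cell = E°(Pb²⁺/Pb) − E°(Zn²⁺/Zn).
E°(Pb²⁺/Pb) = E°cell + E°(anode) = +0.64 + (−0.77) = −0.13 V.

−0.13 V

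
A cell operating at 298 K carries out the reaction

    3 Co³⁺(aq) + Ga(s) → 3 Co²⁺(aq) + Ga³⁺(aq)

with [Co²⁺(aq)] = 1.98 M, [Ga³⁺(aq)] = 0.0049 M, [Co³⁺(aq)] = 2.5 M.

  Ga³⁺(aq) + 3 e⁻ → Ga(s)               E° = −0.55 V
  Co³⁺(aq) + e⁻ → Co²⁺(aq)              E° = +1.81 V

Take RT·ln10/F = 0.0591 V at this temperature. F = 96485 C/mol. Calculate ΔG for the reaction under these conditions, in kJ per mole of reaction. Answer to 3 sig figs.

With Co³⁺/Co²⁺ reduced at the cathode, E°cell = +1.81 − (−0.55) = +2.36 V and n = 3.
The reaction quotient is ([Co²⁺(aq)]^3·[Ga³⁺(aq)]) / [Co³⁺(aq)]^3 = 0.00243; by Nernst, E = +2.36 − (0.0591/3)(−2.614) = +2.4115 V.
Finally ΔG = −nFE = −(3)(96485 C/mol)(+2.4115 V) = −698 kJ/mol.

−698 kJ/mol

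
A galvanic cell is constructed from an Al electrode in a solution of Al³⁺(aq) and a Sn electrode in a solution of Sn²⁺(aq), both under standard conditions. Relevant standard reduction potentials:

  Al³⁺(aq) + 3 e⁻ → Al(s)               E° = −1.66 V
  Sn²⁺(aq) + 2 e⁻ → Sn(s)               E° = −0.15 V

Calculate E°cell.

The Sn²⁺/Sn couple has the higher E°, so Sn ion is reduced (cathode) and Al is oxidized (anode).
E°cell = E°(cathode) − E°(anode) = −0.15 − (−1.66) = +1.51 V.

+1.51 V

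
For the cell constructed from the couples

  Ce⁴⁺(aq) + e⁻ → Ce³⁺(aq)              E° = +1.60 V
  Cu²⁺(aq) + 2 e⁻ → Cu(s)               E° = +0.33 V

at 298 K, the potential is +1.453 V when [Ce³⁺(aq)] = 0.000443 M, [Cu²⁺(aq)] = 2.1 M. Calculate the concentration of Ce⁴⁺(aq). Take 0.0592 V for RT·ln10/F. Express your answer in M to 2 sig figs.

0.79 M

With Ce⁴⁺/Ce³⁺ at the cathode and Cu²⁺/Cu at the anode, E°cell = +1.60 − (+0.33) = +1.27 V (n = 2).
Rearranging E = E° − (0.0592/n)·log Q gives log Q = 2(+1.27 − (+1.453))/0.0592 = −6.182.
The balanced reaction is 2 Ce⁴⁺(aq) + Cu(s) → 2 Ce³⁺(aq) + Cu²⁺(aq), so Q = ([Ce³⁺(aq)]^2·[Cu²⁺(aq)]) / [Ce⁴⁺(aq)]^2.
Solving for the unknown gives log [Ce⁴⁺(aq)] = −0.101, so [Ce⁴⁺(aq)] ≈ 0.79 M.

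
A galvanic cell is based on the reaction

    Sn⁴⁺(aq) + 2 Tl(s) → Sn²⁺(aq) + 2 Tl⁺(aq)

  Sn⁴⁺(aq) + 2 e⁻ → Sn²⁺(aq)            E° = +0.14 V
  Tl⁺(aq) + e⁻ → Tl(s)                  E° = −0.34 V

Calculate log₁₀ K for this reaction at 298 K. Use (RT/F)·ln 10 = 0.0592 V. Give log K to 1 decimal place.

log K = 16.2

The Sn⁴⁺/Sn²⁺ couple is reduced (cathode); E°cell = +0.14 − (−0.34) = +0.48 V with n = 2.
At equilibrium E = 0, so log K = nE°cell / 0.0592 = (2)(+0.48) / 0.0592 = 16.2.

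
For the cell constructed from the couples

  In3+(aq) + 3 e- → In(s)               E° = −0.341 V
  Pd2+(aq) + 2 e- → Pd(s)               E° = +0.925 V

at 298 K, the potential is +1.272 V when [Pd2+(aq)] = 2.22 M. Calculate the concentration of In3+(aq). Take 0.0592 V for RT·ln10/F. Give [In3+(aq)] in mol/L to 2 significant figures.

1.6 M

Pd²⁺/Pd is the cathode (higher E°); E°cell = +0.925 − (−0.341) = +1.266 V with n = 6.
Rearranging E = E° − (0.0592/n)·log Q gives log Q = 6(+1.266 − (+1.272))/0.0592 = −0.608.
Balancing electrons gives 3 Pd2+(aq) + 2 In(s) → 3 Pd(s) + 2 In3+(aq); thus Q = [In3+(aq)]^2 / [Pd2+(aq)]^3.
Substituting the known concentrations and solving, log [In3+(aq)] = 0.216 and [In3+(aq)] = 1.6 M.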